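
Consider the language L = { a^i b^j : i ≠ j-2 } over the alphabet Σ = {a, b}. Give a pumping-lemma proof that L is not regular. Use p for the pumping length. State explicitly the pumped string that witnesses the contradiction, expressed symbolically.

Toward a contradiction, assume L is regular with pumping length p.
Choose w = a^p b^{p+p!+2}. Since p ≠ (p+p!+2)-2 = p+p!, w ∈ L; and |w| ≥ p.
The pumping lemma gives a decomposition w = xyz where |xy| ≤ p and y is nonempty.
Since the first p symbols of w are all a's and |xy| ≤ p, y lies entirely in the leading a-block: y = a^k for some k with 1 ≤ k ≤ p.
Since 1 ≤ k ≤ p, k divides p!; set t = 1 + p!/k. Then xy^t z has p + (p!/k)·k = p + p! copies of a. Now the a-count is p+p! and (b-count)-2 = (p+p!+2)-2 = p+p!, so i ≠ j-2 fails. So xy^t z = a^{p+p!} b^{p+p!+2} ∉ L.
This is a contradiction; hence L is not regular.

a^{p+p!} b^{p+p!+2}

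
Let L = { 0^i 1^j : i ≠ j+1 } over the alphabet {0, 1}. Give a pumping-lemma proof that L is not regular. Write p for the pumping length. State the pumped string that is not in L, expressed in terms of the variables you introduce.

Suppose for contradiction that L is regular, and let p be the pumping length.
Choose w = 0^p 1^{p+p!-1}. Since p ≠ (p+p!-1)+1 = p+p!, w ∈ L; and |w| ≥ p.
Write w = xyz as guaranteed by the lemma, with |xy| ≤ p and |y| > 0.
The first p characters of w are 0's, so xy (and hence y) consists only of 0's. Write y = 0^k, 1 ≤ k ≤ p.
Since 1 ≤ k ≤ p, k divides p!; set t = 1 + p!/k. Then xy^t z has p + (p!/k)·k = p + p! copies of 0. Now the 0-count is p+p! and (1-count)+1 = (p+p!-1)+1 = p+p!, so i ≠ j+1 fails. So xy^t z = 0^{p+p!} 1^{p+p!-1} ∉ L.
Contradiction. Therefore L is not regular.

0^{p+p!} 1^{p+p!-1}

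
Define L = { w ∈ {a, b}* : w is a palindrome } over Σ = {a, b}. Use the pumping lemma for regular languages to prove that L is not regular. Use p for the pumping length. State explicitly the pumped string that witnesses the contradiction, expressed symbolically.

Toward a contradiction, assume L is regular with pumping length p.
Take w = a^p b a^p, a palindrome of length 2p+1 ≥ p.
Write w = xyz as guaranteed by the lemma, with |xy| ≤ p and y is nonempty.
Because |xy| ≤ p and w begins with p copies of a, we have y = a^k with 1 ≤ k ≤ p.
Pump with i = 2: xy^2z = a^{p+k} b a^p. Its reverse is a^p b a^{p+k}, which differs from xy^2z since k ≥ 1. So xy^2z is not a palindrome and xy^2z ∉ L.
This contradicts the pumping lemma, so L is not regular.

a^{p+k} b a^p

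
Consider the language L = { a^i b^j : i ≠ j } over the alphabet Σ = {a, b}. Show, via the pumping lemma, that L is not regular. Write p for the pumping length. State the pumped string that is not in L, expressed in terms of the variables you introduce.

a^{p+p!} b^{p+p!}

Suppose for contradiction that L is regular, and let p be the pumping length.
Choose w = a^p b^{p+p!}. Since p ≠ p+p!, w ∈ L; and |w| ≥ p.
By the pumping lemma, w = xyz with |xy| ≤ p and y is nonempty.
The first p characters of w are a's, so xy (and hence y) consists only of a's. Write y = a^k, 1 ≤ k ≤ p.
Since 1 ≤ k ≤ p, k divides p!; set t = 1 + p!/k. Then xy^t z has p + (p!/k)·k = p + p! copies of a. Now the a-count equals the b-count, so i ≠ j fails. So xy^t z = a^{p+p!} b^{p+p!} ∉ L.
This is a contradiction; hence L is not regular.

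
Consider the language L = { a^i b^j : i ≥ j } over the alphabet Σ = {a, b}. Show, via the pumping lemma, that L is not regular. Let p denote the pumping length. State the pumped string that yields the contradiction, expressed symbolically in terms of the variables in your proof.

Toward a contradiction, assume L is regular with pumping length p.
Choose w = a^p b^p ∈ L, with |w| = 2p ≥ p.
By the pumping lemma, w = xyz with |xy| ≤ p and |y| > 0.
Since the first p symbols of w are all a's and |xy| ≤ p, y lies entirely in the leading a-block: y = a^k for some k with 1 ≤ k ≤ p.
Consider xy^0z = xz = a^{p-k} b^p. Since k ≥ 1, the a-count p-k is less than p, so i ≥ j fails; thus xz ∉ L.
This contradicts the pumping lemma, so L is not regular.

a^{p-k} b^p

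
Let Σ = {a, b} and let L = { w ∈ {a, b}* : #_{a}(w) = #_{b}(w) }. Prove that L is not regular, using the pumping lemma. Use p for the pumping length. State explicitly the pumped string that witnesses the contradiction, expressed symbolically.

a^{p+k} b^p

Assume L is regular; let p be its pumping constant.
Choose w = a^p b^p ∈ L with |w| = 2p ≥ p.
By the pumping lemma, w = xyz with |xy| ≤ p and y is nonempty.
The first p characters of w are a's, so xy (and hence y) consists only of a's. Write y = a^k, 1 ≤ k ≤ p.
Pump with i = 2: xy^2z = a^{p+k} b^p has p+k occurrences of a but only p of b. Since k ≥ 1 the counts differ, so xy^2z ∉ L.
This contradicts the pumping lemma, so L is not regular.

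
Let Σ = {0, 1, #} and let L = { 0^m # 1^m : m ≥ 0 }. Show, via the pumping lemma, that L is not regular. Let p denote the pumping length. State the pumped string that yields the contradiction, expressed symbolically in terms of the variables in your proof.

Assume L is regular; let p be its pumping constant.
Take w = 0^p # 1^p ∈ L with |w| = 2p+1 ≥ p.
By the pumping lemma, w = xyz with |xy| ≤ p and y is nonempty.
Since the first p symbols of w are all 0's and |xy| ≤ p, y lies entirely in the leading 0-block: y = 0^k for some k with 1 ≤ k ≤ p.
Pump with i = 2: xy^2z = 0^{p+k} # 1^p, which would require p+k = p. But k ≥ 1, so xy^2z ∉ L.
This is a contradiction; hence L is not regular.

0^{p+k} # 1^p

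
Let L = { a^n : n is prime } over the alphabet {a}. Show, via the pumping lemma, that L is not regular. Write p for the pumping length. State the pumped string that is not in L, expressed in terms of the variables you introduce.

Suppose for contradiction that L is regular, and let p be the pumping length.
Let q be a prime with q ≥ p+2 (infinitely many primes exist), and take w = a^q ∈ L with |w| = q ≥ p.
By the pumping lemma, w = xyz with |xy| ≤ p and |y| > 0.
Then y = a^k for some k with 1 ≤ k ≤ p.
Since 1 ≤ k ≤ p, |xz| = q-k. Pump with i = q+1: |xy^{q+1}z| = (q-k)+(q+1)k = q+qk = q(1+k), which is composite (both factors ≥ 2). So xy^{q+1}z = a^{q(1+k)} ∉ L.
This is a contradiction; hence L is not regular.

a^{q(1+k)}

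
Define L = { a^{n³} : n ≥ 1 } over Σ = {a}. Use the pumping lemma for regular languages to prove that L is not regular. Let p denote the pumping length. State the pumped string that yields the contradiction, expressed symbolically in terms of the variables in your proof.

a^{p³+k}

Assume L is regular; let p be its pumping constant.
Take w = a^{p³} ∈ L with |w| = p³ ≥ p.
By the pumping lemma, w = xyz with |xy| ≤ p and |y| > 0.
Then y = a^k for some k with 1 ≤ k ≤ p.
Pump with i = 2: xy^2z = a^{p³+k}. Since 1 ≤ k ≤ p, p³ < p³+k ≤ p³+p < p³+3p²+3p+1 = (p+1)³, so p³+k is not a perfect cube. So xy^2z ∉ L.
Contradiction. Therefore L is not regular.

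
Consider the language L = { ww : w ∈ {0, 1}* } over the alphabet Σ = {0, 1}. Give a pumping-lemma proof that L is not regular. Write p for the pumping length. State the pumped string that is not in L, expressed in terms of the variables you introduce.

Assume L is regular. Let p be the pumping length given by the pumping lemma.
Take w = 0^p 1^p 0^p 1^p = uu where u = 0^p1^p; then w ∈ L and |w| = 4p ≥ p.
Write w = xyz as guaranteed by the lemma, with |xy| ≤ p and |y| > 0.
Because |xy| ≤ p and w begins with p copies of 0, we have y = 0^k with 1 ≤ k ≤ p.
Pump with i = 2: xy^2z = 0^{p+k} 1^p 0^p 1^p, of length 4p+k. Suppose this equals vv. The string starts with 0 and ends with 1, so v does too; thus the boundary between the two copies of v is a 1→0 transition. There is exactly one such transition, at position 2p+k, so |v| = 2p+k and |vv| = 4p+2k ≠ 4p+k since k ≥ 1. So xy^2z ∉ L.
Contradiction. Therefore L is not regular.

0^{p+k} 1^p 0^p 1^p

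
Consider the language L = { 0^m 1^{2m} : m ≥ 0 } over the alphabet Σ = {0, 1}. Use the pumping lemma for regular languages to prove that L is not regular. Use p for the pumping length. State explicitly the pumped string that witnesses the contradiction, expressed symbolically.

0^{p+k} 1^{2p}

Assume L is regular; let p be its pumping constant.
Let w = 0^p 1^{2p} ∈ L; note |w| = 3p ≥ p.
By the pumping lemma, w = xyz with |xy| ≤ p and |y| ≥ 1.
The first p characters of w are 0's, so xy (and hence y) consists only of 0's. Write y = 0^k, 1 ≤ k ≤ p.
Pump with i = 2: xy^2z = 0^{p+k} 1^{2p}. For this to lie in L we would need 2p = 2(p+k), which forces k = 0. But k ≥ 1, so xy^2z ∉ L.
This is a contradiction; hence L is not regular.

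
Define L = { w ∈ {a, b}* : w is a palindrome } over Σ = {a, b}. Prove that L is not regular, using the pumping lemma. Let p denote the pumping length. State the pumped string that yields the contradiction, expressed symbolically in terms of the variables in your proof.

a^{p+k} b a^p

Assume L is regular; let p be its pumping constant.
Take w = a^p b a^p, a palindrome of length 2p+1 ≥ p.
The pumping lemma gives a decomposition w = xyz where |xy| ≤ p and |y| > 0.
Since the first p symbols of w are all a's and |xy| ≤ p, y lies entirely in the leading a-block: y = a^k for some k with 1 ≤ k ≤ p.
Pump with i = 2: xy^2z = a^{p+k} b a^p. Its reverse is a^p b a^{p+k}, which differs from xy^2z since k ≥ 1. So xy^2z is not a palindrome and xy^2z ∉ L.
This contradicts the pumping lemma, so L is not regular.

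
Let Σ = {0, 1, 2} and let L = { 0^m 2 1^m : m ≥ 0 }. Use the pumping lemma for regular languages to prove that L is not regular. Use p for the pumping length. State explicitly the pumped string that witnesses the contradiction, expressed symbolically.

0^{p+k} 2 1^p

Toward a contradiction, assume L is regular with pumping length p.
Take w = 0^p 2 1^p ∈ L with |w| = 2p+1 ≥ p.
The pumping lemma gives a decomposition w = xyz where |xy| ≤ p and |y| > 0.
The first p characters of w are 0's, so xy (and hence y) consists only of 0's. Write y = 0^k, 1 ≤ k ≤ p.
Pump with i = 2: xy^2z = 0^{p+k} 2 1^p, which would require p+k = p. But k ≥ 1, so xy^2z ∉ L.
This contradicts the pumping lemma, so L is not regular.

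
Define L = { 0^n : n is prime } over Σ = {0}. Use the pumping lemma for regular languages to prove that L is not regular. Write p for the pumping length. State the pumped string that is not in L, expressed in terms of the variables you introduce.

Toward a contradiction, assume L is regular with pumping length p.
Let q be a prime with q ≥ p+2 (infinitely many primes exist), and take w = 0^q ∈ L with |w| = q ≥ p.
Write w = xyz as guaranteed by the lemma, with |xy| ≤ p and y is nonempty.
Then y = 0^k for some k with 1 ≤ k ≤ p.
Since 1 ≤ k ≤ p, |xz| = q-k. Pump with i = q+1: |xy^{q+1}z| = (q-k)+(q+1)k = q+qk = q(1+k), which is composite (both factors ≥ 2). So xy^{q+1}z = 0^{q(1+k)} ∉ L.
This is a contradiction; hence L is not regular.

0^{q(1+k)}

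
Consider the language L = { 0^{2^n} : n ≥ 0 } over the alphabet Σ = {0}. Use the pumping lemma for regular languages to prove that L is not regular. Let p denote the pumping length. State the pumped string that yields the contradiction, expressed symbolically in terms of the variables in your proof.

0^{2^p+k}

Toward a contradiction, assume L is regular with pumping length p.
Take w = 0^{2^p} ∈ L with |w| = 2^p ≥ p.
Write w = xyz as guaranteed by the lemma, with |xy| ≤ p and |y| ≥ 1.
Then y = 0^k for some k with 1 ≤ k ≤ p.
Pump with i = 2: xy^2z = 0^{2^p+k}. Since 1 ≤ k ≤ p < 2^p, we have 2^p < 2^p+k < 2^{p+1}, so 2^p+k is not a power of 2. So xy^2z ∉ L.
Contradiction. Therefore L is not regular.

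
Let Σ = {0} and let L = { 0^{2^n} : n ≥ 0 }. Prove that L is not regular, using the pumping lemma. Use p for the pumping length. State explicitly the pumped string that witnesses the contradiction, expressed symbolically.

Toward a contradiction, assume L is regular with pumping length p.
Take w = 0^{2^p} ∈ L with |w| = 2^p ≥ p.
Write w = xyz as guaranteed by the lemma, with |xy| ≤ p and y is nonempty.
Then y = 0^k for some k with 1 ≤ k ≤ p.
Pump with i = 2: xy^2z = 0^{2^p+k}. Since 1 ≤ k ≤ p < 2^p, we have 2^p < 2^p+k < 2^{p+1}, so 2^p+k is not a power of 2. So xy^2z ∉ L.
Contradiction. Therefore L is not regular.

0^{2^p+k}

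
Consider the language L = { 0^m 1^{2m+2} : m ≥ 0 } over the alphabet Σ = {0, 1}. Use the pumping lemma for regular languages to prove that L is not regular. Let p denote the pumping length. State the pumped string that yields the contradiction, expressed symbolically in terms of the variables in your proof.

0^{p+k} 1^{2p+2}

Assume L is regular. Let p be the pumping length given by the pumping lemma.
Choose w = 0^p 1^{2p+2}, which is in L with |w| = 3p+2 ≥ p.
By the pumping lemma, w = xyz with |xy| ≤ p and |y| ≥ 1.
The first p characters of w are 0's, so xy (and hence y) consists only of 0's. Write y = 0^k, 1 ≤ k ≤ p.
Pump with i = 2: xy^2z = 0^{p+k} 1^{2p+2}. For this to lie in L we would need 2p+2 = 2(p+k)+2, which forces k = 0. But k ≥ 1, so xy^2z ∉ L.
Contradiction. Therefore L is not regular.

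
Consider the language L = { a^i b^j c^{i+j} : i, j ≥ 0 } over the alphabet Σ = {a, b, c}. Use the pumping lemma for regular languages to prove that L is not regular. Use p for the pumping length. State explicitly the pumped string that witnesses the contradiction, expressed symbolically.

Suppose for contradiction that L is regular, and let p be the pumping length.
Take w = a^p b^p c^{2p} ∈ L (with i=j=p, i+j=2p), |w| = 4p ≥ p.
The pumping lemma gives a decomposition w = xyz where |xy| ≤ p and |y| > 0.
Since the first p symbols of w are all a's and |xy| ≤ p, y lies entirely in the leading a-block: y = a^k for some k with 1 ≤ k ≤ p.
Consider xy^2z = a^{p+k} b^p c^{2p}. Now the a- and b-counts sum to 2p+k, but the c-count is 2p ≠ 2p+k. So xy^2z ∉ L.
Contradiction. Therefore L is not regular.

a^{p+k} b^p c^{2p}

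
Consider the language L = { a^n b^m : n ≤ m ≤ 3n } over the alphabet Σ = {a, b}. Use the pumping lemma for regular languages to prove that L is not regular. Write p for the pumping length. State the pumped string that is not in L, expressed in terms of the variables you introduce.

Assume L is regular. Let p be the pumping length given by the pumping lemma.
Take w = a^p b^p ∈ L (since p ≤ p ≤ 3p), with |w| = 2p ≥ p.
Write w = xyz as guaranteed by the lemma, with |xy| ≤ p and |y| ≥ 1.
Since the first p symbols of w are all a's and |xy| ≤ p, y lies entirely in the leading a-block: y = a^k for some k with 1 ≤ k ≤ p.
Pump with i = 2: xy^2z = a^{p+k} b^p. Now n = p+k > p = m, so the condition n ≤ m fails. Thus xy^2z ∉ L.
Contradiction. Therefore L is not regular.

a^{p+k} b^p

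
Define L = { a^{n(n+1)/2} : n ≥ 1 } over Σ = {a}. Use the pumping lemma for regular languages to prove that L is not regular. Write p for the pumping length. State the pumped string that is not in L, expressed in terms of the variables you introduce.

Toward a contradiction, assume L is regular with pumping length p.
Take w = a^{p(p+1)/2} ∈ L with |w| = p(p+1)/2 ≥ p.
By the pumping lemma, w = xyz with |xy| ≤ p and |y| > 0.
Then y = a^k for some k with 1 ≤ k ≤ p.
Pump with i = 2: xy^2z = a^{p(p+1)/2+k}. Since 1 ≤ k ≤ p, p(p+1)/2 < p(p+1)/2+k ≤ p(p+1)/2+p < (p+1)(p+2)/2, so p(p+1)/2+k is strictly between consecutive triangular numbers. So xy^2z ∉ L.
This contradicts the pumping lemma, so L is not regular.

a^{p(p+1)/2+k}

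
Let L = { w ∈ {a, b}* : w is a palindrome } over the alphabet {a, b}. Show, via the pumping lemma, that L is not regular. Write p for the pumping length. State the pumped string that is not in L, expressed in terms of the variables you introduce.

Suppose for contradiction that L is regular, and let p be the pumping length.
Take w = a^p b a^p, a palindrome of length 2p+1 ≥ p.
The pumping lemma gives a decomposition w = xyz where |xy| ≤ p and |y| > 0.
Since the first p symbols of w are all a's and |xy| ≤ p, y lies entirely in the leading a-block: y = a^k for some k with 1 ≤ k ≤ p.
Pump with i = 2: xy^2z = a^{p+k} b a^p. Its reverse is a^p b a^{p+k}, which differs from xy^2z since k ≥ 1. So xy^2z is not a palindrome and xy^2z ∉ L.
This is a contradiction; hence L is not regular.

a^{p+k} b a^p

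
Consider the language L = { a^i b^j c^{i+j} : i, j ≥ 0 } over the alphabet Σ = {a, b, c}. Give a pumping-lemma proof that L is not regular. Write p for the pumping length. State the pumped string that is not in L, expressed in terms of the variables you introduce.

a^{p+k} b^p c^{2p}

Assume L is regular. Let p be the pumping length given by the pumping lemma.
Take w = a^p b^p c^{2p} ∈ L (with i=j=p, i+j=2p), |w| = 4p ≥ p.
Write w = xyz as guaranteed by the lemma, with |xy| ≤ p and y is nonempty.
The first p characters of w are a's, so xy (and hence y) consists only of a's. Write y = a^k, 1 ≤ k ≤ p.
Consider xy^2z = a^{p+k} b^p c^{2p}. Now the a- and b-counts sum to 2p+k, but the c-count is 2p ≠ 2p+k. So xy^2z ∉ L.
Contradiction. Therefore L is not regular.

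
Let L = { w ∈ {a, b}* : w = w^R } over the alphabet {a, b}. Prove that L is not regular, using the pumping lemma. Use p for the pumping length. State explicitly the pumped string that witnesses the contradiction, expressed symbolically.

a^{p+k} b a^p

Toward a contradiction, assume L is regular with pumping length p.
Take w = a^p b a^p, a palindrome of length 2p+1 ≥ p.
The pumping lemma gives a decomposition w = xyz where |xy| ≤ p and |y| > 0.
The first p characters of w are a's, so xy (and hence y) consists only of a's. Write y = a^k, 1 ≤ k ≤ p.
Pump with i = 2: xy^2z = a^{p+k} b a^p. Its reverse is a^p b a^{p+k}, which differs from xy^2z since k ≥ 1. So xy^2z is not a palindrome and xy^2z ∉ L.
Contradiction. Therefore L is not regular.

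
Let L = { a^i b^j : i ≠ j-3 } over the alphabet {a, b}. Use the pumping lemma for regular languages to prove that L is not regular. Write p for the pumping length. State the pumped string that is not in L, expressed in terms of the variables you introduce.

Suppose for contradiction that L is regular, and let p be the pumping length.
Choose w = a^p b^{p+p!+3}. Since p ≠ (p+p!+3)-3 = p+p!, w ∈ L; and |w| ≥ p.
Write w = xyz as guaranteed by the lemma, with |xy| ≤ p and y is nonempty.
The first p characters of w are a's, so xy (and hence y) consists only of a's. Write y = a^k, 1 ≤ k ≤ p.
Since 1 ≤ k ≤ p, k divides p!; set t = 1 + p!/k. Then xy^t z has p + (p!/k)·k = p + p! copies of a. Now the a-count is p+p! and (b-count)-3 = (p+p!+3)-3 = p+p!, so i ≠ j-3 fails. So xy^t z = a^{p+p!} b^{p+p!+3} ∉ L.
This is a contradiction; hence L is not regular.

a^{p+p!} b^{p+p!+3}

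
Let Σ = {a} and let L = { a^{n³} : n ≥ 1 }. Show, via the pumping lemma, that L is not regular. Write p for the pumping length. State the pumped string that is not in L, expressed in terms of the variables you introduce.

a^{p³+k}

Toward a contradiction, assume L is regular with pumping length p.
Take w = a^{p³} ∈ L with |w| = p³ ≥ p.
By the pumping lemma, w = xyz with |xy| ≤ p and y is nonempty.
Then y = a^k for some k with 1 ≤ k ≤ p.
Pump with i = 2: xy^2z = a^{p³+k}. Since 1 ≤ k ≤ p, p³ < p³+k ≤ p³+p < p³+3p²+3p+1 = (p+1)³, so p³+k is not a perfect cube. So xy^2z ∉ L.
Contradiction. Therefore L is not regular.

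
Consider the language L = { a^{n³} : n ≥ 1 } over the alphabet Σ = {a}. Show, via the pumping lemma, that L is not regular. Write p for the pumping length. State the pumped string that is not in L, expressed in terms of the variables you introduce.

Assume L is regular. Let p be the pumping length given by the pumping lemma.
Take w = a^{p³} ∈ L with |w| = p³ ≥ p.
The pumping lemma gives a decomposition w = xyz where |xy| ≤ p and |y| ≥ 1.
Then y = a^k for some k with 1 ≤ k ≤ p.
Pump with i = 2: xy^2z = a^{p³+k}. Since 1 ≤ k ≤ p, p³ < p³+k ≤ p³+p < p³+3p²+3p+1 = (p+1)³, so p³+k is not a perfect cube. So xy^2z ∉ L.
This contradicts the pumping lemma, so L is not regular.

a^{p³+k}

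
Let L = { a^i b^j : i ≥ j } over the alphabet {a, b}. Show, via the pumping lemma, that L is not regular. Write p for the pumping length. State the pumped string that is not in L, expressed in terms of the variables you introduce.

Suppose for contradiction that L is regular, and let p be the pumping length.
Choose w = a^p b^p ∈ L, with |w| = 2p ≥ p.
By the pumping lemma, w = xyz with |xy| ≤ p and y is nonempty.
Because |xy| ≤ p and w begins with p copies of a, we have y = a^k with 1 ≤ k ≤ p.
Consider xy^0z = xz = a^{p-k} b^p. Since k ≥ 1, the a-count p-k is less than p, so i ≥ j fails; thus xz ∉ L.
Contradiction. Therefore L is not regular.

a^{p-k} b^p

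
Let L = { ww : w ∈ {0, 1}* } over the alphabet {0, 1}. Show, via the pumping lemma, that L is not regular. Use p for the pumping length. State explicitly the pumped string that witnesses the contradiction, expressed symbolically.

Toward a contradiction, assume L is regular with pumping length p.
Take w = 0^p 1^p 0^p 1^p = uu where u = 0^p1^p; then w ∈ L and |w| = 4p ≥ p.
The pumping lemma gives a decomposition w = xyz where |xy| ≤ p and |y| ≥ 1.
The first p characters of w are 0's, so xy (and hence y) consists only of 0's. Write y = 0^k, 1 ≤ k ≤ p.
Pump with i = 2: xy^2z = 0^{p+k} 1^p 0^p 1^p, of length 4p+k. Suppose this equals vv. The string starts with 0 and ends with 1, so v does too; thus the boundary between the two copies of v is a 1→0 transition. There is exactly one such transition, at position 2p+k, so |v| = 2p+k and |vv| = 4p+2k ≠ 4p+k since k ≥ 1. So xy^2z ∉ L.
This is a contradiction; hence L is not regular.

0^{p+k} 1^p 0^p 1^p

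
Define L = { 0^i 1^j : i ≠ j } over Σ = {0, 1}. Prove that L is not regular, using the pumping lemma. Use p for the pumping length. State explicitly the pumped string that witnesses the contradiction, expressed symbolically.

0^{p+p!} 1^{p+p!}

Assume L is regular; let p be its pumping constant.
Choose w = 0^p 1^{p+p!}. Since p ≠ p+p!, w ∈ L; and |w| ≥ p.
The pumping lemma gives a decomposition w = xyz where |xy| ≤ p and |y| ≥ 1.
The first p characters of w are 0's, so xy (and hence y) consists only of 0's. Write y = 0^k, 1 ≤ k ≤ p.
Since 1 ≤ k ≤ p, k divides p!; set t = 1 + p!/k. Then xy^t z has p + (p!/k)·k = p + p! copies of 0. Now the 0-count equals the 1-count, so i ≠ j fails. So xy^t z = 0^{p+p!} 1^{p+p!} ∉ L.
Contradiction. Therefore L is not regular.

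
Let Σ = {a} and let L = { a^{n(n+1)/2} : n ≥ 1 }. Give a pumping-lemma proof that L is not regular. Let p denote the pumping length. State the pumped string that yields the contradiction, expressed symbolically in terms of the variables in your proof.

Assume L is regular. Let p be the pumping length given by the pumping lemma.
Take w = a^{p(p+1)/2} ∈ L with |w| = p(p+1)/2 ≥ p.
By the pumping lemma, w = xyz with |xy| ≤ p and |y| > 0.
Then y = a^k for some k with 1 ≤ k ≤ p.
Pump with i = 2: xy^2z = a^{p(p+1)/2+k}. Since 1 ≤ k ≤ p, p(p+1)/2 < p(p+1)/2+k ≤ p(p+1)/2+p < (p+1)(p+2)/2, so p(p+1)/2+k is strictly between consecutive triangular numbers. So xy^2z ∉ L.
This contradicts the pumping lemma, so L is not regular.

a^{p(p+1)/2+k}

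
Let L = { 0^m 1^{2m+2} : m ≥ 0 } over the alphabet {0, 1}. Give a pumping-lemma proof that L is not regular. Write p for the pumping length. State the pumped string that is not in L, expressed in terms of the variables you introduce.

Assume L is regular; let p be its pumping constant.
Choose w = 0^p 1^{2p+2}, which is in L with |w| = 3p+2 ≥ p.
Write w = xyz as guaranteed by the lemma, with |xy| ≤ p and y is nonempty.
Because |xy| ≤ p and w begins with p copies of 0, we have y = 0^k with 1 ≤ k ≤ p.
Pump with i = 2: xy^2z = 0^{p+k} 1^{2p+2}. For this to lie in L we would need 2p+2 = 2(p+k)+2, which forces k = 0. But k ≥ 1, so xy^2z ∉ L.
Contradiction. Therefore L is not regular.

0^{p+k} 1^{2p+2}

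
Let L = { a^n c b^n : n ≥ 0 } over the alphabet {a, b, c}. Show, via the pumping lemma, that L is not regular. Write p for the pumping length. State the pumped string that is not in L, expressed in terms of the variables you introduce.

Assume L is regular; let p be its pumping constant.
Take w = a^p c b^p ∈ L with |w| = 2p+1 ≥ p.
Write w = xyz as guaranteed by the lemma, with |xy| ≤ p and y is nonempty.
Because |xy| ≤ p and w begins with p copies of a, we have y = a^k with 1 ≤ k ≤ p.
Pump with i = 2: xy^2z = a^{p+k} c b^p, which would require p+k = p. But k ≥ 1, so xy^2z ∉ L.
This contradicts the pumping lemma, so L is not regular.

a^{p+k} c b^p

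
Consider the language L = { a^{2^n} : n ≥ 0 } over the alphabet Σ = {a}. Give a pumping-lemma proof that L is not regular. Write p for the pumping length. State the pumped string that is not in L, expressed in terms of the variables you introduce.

a^{2^p+k}

Toward a contradiction, assume L is regular with pumping length p.
Take w = a^{2^p} ∈ L with |w| = 2^p ≥ p.
By the pumping lemma, w = xyz with |xy| ≤ p and |y| ≥ 1.
Then y = a^k for some k with 1 ≤ k ≤ p.
Pump with i = 2: xy^2z = a^{2^p+k}. Since 1 ≤ k ≤ p < 2^p, we have 2^p < 2^p+k < 2^{p+1}, so 2^p+k is not a power of 2. So xy^2z ∉ L.
Contradiction. Therefore L is not regular.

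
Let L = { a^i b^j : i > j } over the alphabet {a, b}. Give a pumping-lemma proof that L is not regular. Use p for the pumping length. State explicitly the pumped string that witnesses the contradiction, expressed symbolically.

Assume L is regular; let p be its pumping constant.
Choose w = a^{p+1} b^p ∈ L, with |w| = 2p+1 ≥ p.
Write w = xyz as guaranteed by the lemma, with |xy| ≤ p and |y| ≥ 1.
The first p characters of w are a's, so xy (and hence y) consists only of a's. Write y = a^k, 1 ≤ k ≤ p.
Consider xy^0z = xz = a^{p+1-k} b^p. Since k ≥ 1, the a-count p+1-k is at most p, so i > j fails; thus xz ∉ L.
Contradiction. Therefore L is not regular.

a^{p+1-k} b^p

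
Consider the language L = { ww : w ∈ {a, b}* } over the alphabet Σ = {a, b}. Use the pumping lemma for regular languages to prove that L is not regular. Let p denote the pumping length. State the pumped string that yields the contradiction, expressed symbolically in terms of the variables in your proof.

a^{p+k} b^p a^p b^p

Suppose for contradiction that L is regular, and let p be the pumping length.
Take w = a^p b^p a^p b^p = uu where u = a^pb^p; then w ∈ L and |w| = 4p ≥ p.
The pumping lemma gives a decomposition w = xyz where |xy| ≤ p and |y| ≥ 1.
Since the first p symbols of w are all a's and |xy| ≤ p, y lies entirely in the leading a-block: y = a^k for some k with 1 ≤ k ≤ p.
Pump with i = 2: xy^2z = a^{p+k} b^p a^p b^p, of length 4p+k. Suppose this equals vv. The string starts with a and ends with b, so v does too; thus the boundary between the two copies of v is a b→a transition. There is exactly one such transition, at position 2p+k, so |v| = 2p+k and |vv| = 4p+2k ≠ 4p+k since k ≥ 1. So xy^2z ∉ L.
This contradicts the pumping lemma, so L is not regular.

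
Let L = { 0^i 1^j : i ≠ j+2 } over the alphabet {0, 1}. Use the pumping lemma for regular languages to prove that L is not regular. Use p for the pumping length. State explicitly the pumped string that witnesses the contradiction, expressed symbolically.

Suppose for contradiction that L is regular, and let p be the pumping length.
Choose w = 0^p 1^{p+p!-2}. Since p ≠ (p+p!-2)+2 = p+p!, w ∈ L; and |w| ≥ p.
The pumping lemma gives a decomposition w = xyz where |xy| ≤ p and |y| > 0.
The first p characters of w are 0's, so xy (and hence y) consists only of 0's. Write y = 0^k, 1 ≤ k ≤ p.
Since 1 ≤ k ≤ p, k divides p!; set t = 1 + p!/k. Then xy^t z has p + (p!/k)·k = p + p! copies of 0. Now the 0-count is p+p! and (1-count)+2 = (p+p!-2)+2 = p+p!, so i ≠ j+2 fails. So xy^t z = 0^{p+p!} 1^{p+p!-2} ∉ L.
This is a contradiction; hence L is not regular.

0^{p+p!} 1^{p+p!-2}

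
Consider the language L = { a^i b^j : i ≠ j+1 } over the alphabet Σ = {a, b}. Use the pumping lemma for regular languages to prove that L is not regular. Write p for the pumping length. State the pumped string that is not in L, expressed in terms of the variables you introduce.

a^{p+p!} b^{p+p!-1}

Suppose for contradiction that L is regular, and let p be the pumping length.
Choose w = a^p b^{p+p!-1}. Since p ≠ (p+p!-1)+1 = p+p!, w ∈ L; and |w| ≥ p.
Write w = xyz as guaranteed by the lemma, with |xy| ≤ p and |y| > 0.
The first p characters of w are a's, so xy (and hence y) consists only of a's. Write y = a^k, 1 ≤ k ≤ p.
Since 1 ≤ k ≤ p, k divides p!; set t = 1 + p!/k. Then xy^t z has p + (p!/k)·k = p + p! copies of a. Now the a-count is p+p! and (b-count)+1 = (p+p!-1)+1 = p+p!, so i ≠ j+1 fails. So xy^t z = a^{p+p!} b^{p+p!-1} ∉ L.
Contradiction. Therefore L is not regular.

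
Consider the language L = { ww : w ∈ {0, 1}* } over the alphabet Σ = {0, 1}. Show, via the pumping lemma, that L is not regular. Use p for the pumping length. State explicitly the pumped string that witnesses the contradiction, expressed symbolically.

0^{p+k} 1^p 0^p 1^p

Suppose for contradiction that L is regular, and let p be the pumping length.
Take w = 0^p 1^p 0^p 1^p = uu where u = 0^p1^p; then w ∈ L and |w| = 4p ≥ p.
By the pumping lemma, w = xyz with |xy| ≤ p and |y| ≥ 1.
Since the first p symbols of w are all 0's and |xy| ≤ p, y lies entirely in the leading 0-block: y = 0^k for some k with 1 ≤ k ≤ p.
Pump with i = 2: xy^2z = 0^{p+k} 1^p 0^p 1^p, of length 4p+k. Suppose this equals vv. The string starts with 0 and ends with 1, so v does too; thus the boundary between the two copies of v is a 1→0 transition. There is exactly one such transition, at position 2p+k, so |v| = 2p+k and |vv| = 4p+2k ≠ 4p+k since k ≥ 1. So xy^2z ∉ L.
Contradiction. Therefore L is not regular.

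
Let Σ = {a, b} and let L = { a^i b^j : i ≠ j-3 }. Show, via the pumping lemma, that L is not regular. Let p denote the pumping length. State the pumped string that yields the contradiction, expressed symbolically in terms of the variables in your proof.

Suppose for contradiction that L is regular, and let p be the pumping length.
Choose w = a^p b^{p+p!+3}. Since p ≠ (p+p!+3)-3 = p+p!, w ∈ L; and |w| ≥ p.
The pumping lemma gives a decomposition w = xyz where |xy| ≤ p and |y| > 0.
The first p characters of w are a's, so xy (and hence y) consists only of a's. Write y = a^k, 1 ≤ k ≤ p.
Since 1 ≤ k ≤ p, k divides p!; set t = 1 + p!/k. Then xy^t z has p + (p!/k)·k = p + p! copies of a. Now the a-count is p+p! and (b-count)-3 = (p+p!+3)-3 = p+p!, so i ≠ j-3 fails. So xy^t z = a^{p+p!} b^{p+p!+3} ∉ L.
This contradicts the pumping lemma, so L is not regular.

a^{p+p!} b^{p+p!+3}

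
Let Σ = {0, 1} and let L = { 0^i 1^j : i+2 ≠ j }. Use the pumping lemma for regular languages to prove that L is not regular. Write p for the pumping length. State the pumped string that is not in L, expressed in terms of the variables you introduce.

Toward a contradiction, assume L is regular with pumping length p.
Choose w = 0^p 1^{p+p!+2}. Since p ≠ (p+p!+2)-2 = p+p!, w ∈ L; and |w| ≥ p.
Write w = xyz as guaranteed by the lemma, with |xy| ≤ p and y is nonempty.
Since the first p symbols of w are all 0's and |xy| ≤ p, y lies entirely in the leading 0-block: y = 0^k for some k with 1 ≤ k ≤ p.
Since 1 ≤ k ≤ p, k divides p!; set t = 1 + p!/k. Then xy^t z has p + (p!/k)·k = p + p! copies of 0. Now the 0-count is p+p! and (1-count)-2 = (p+p!+2)-2 = p+p!, so i+2 ≠ j fails. So xy^t z = 0^{p+p!} 1^{p+p!+2} ∉ L.
This is a contradiction; hence L is not regular.

0^{p+p!} 1^{p+p!+2}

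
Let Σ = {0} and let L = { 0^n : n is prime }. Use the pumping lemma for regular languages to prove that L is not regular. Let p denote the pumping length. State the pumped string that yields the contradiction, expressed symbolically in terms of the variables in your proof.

0^{q(1+k)}

Assume L is regular. Let p be the pumping length given by the pumping lemma.
Let q be a prime with q ≥ p+2 (infinitely many primes exist), and take w = 0^q ∈ L with |w| = q ≥ p.
By the pumping lemma, w = xyz with |xy| ≤ p and |y| ≥ 1.
Then y = 0^k for some k with 1 ≤ k ≤ p.
Since 1 ≤ k ≤ p, |xz| = q-k. Pump with i = q+1: |xy^{q+1}z| = (q-k)+(q+1)k = q+qk = q(1+k), which is composite (both factors ≥ 2). So xy^{q+1}z = 0^{q(1+k)} ∉ L.
This contradicts the pumping lemma, so L is not regular.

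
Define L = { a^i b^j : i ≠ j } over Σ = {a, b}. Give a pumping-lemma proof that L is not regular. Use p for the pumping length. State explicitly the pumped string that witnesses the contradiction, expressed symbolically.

a^{p+p!} b^{p+p!}

Assume L is regular. Let p be the pumping length given by the pumping lemma.
Choose w = a^p b^{p+p!}. Since p ≠ p+p!, w ∈ L; and |w| ≥ p.
Write w = xyz as guaranteed by the lemma, with |xy| ≤ p and y is nonempty.
The first p characters of w are a's, so xy (and hence y) consists only of a's. Write y = a^k, 1 ≤ k ≤ p.
Since 1 ≤ k ≤ p, k divides p!; set t = 1 + p!/k. Then xy^t z has p + (p!/k)·k = p + p! copies of a. Now the a-count equals the b-count, so i ≠ j fails. So xy^t z = a^{p+p!} b^{p+p!} ∉ L.
This is a contradiction; hence L is not regular.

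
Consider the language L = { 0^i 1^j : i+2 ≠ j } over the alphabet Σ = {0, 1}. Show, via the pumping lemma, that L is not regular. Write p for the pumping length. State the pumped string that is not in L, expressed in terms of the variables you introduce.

0^{p+p!} 1^{p+p!+2}

Toward a contradiction, assume L is regular with pumping length p.
Choose w = 0^p 1^{p+p!+2}. Since p ≠ (p+p!+2)-2 = p+p!, w ∈ L; and |w| ≥ p.
The pumping lemma gives a decomposition w = xyz where |xy| ≤ p and y is nonempty.
Since the first p symbols of w are all 0's and |xy| ≤ p, y lies entirely in the leading 0-block: y = 0^k for some k with 1 ≤ k ≤ p.
Since 1 ≤ k ≤ p, k divides p!; set t = 1 + p!/k. Then xy^t z has p + (p!/k)·k = p + p! copies of 0. Now the 0-count is p+p! and (1-count)-2 = (p+p!+2)-2 = p+p!, so i+2 ≠ j fails. So xy^t z = 0^{p+p!} 1^{p+p!+2} ∉ L.
Contradiction. Therefore L is not regular.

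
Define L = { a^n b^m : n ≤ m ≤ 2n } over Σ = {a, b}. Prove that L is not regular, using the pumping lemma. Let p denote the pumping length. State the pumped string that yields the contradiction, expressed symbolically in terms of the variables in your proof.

a^{p+k} b^p

Suppose for contradiction that L is regular, and let p be the pumping length.
Take w = a^p b^p ∈ L (since p ≤ p ≤ 2p), with |w| = 2p ≥ p.
Write w = xyz as guaranteed by the lemma, with |xy| ≤ p and |y| > 0.
The first p characters of w are a's, so xy (and hence y) consists only of a's. Write y = a^k, 1 ≤ k ≤ p.
Pump with i = 2: xy^2z = a^{p+k} b^p. Now n = p+k > p = m, so the condition n ≤ m fails. Thus xy^2z ∉ L.
This is a contradiction; hence L is not regular.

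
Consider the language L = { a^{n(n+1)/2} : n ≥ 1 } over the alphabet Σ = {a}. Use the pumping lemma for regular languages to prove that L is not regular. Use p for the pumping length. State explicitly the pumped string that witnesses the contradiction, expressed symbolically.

a^{p(p+1)/2+k}

Toward a contradiction, assume L is regular with pumping length p.
Take w = a^{p(p+1)/2} ∈ L with |w| = p(p+1)/2 ≥ p.
The pumping lemma gives a decomposition w = xyz where |xy| ≤ p and y is nonempty.
Then y = a^k for some k with 1 ≤ k ≤ p.
Pump with i = 2: xy^2z = a^{p(p+1)/2+k}. Since 1 ≤ k ≤ p, p(p+1)/2 < p(p+1)/2+k ≤ p(p+1)/2+p < (p+1)(p+2)/2, so p(p+1)/2+k is strictly between consecutive triangular numbers. So xy^2z ∉ L.
This is a contradiction; hence L is not regular.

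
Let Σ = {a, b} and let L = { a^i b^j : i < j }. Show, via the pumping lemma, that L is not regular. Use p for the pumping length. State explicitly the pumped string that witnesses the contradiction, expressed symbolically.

Assume L is regular; let p be its pumping constant.
Choose w = a^p b^{p+1} ∈ L, with |w| = 2p+1 ≥ p.
Write w = xyz as guaranteed by the lemma, with |xy| ≤ p and |y| > 0.
Since the first p symbols of w are all a's and |xy| ≤ p, y lies entirely in the leading a-block: y = a^k for some k with 1 ≤ k ≤ p.
Consider xy^2z = a^{p+k} b^{p+1}. Since k ≥ 1, the a-count p+k is at least p+1, so i < j fails; thus xy^2z ∉ L.
Contradiction. Therefore L is not regular.

a^{p+k} b^{p+1}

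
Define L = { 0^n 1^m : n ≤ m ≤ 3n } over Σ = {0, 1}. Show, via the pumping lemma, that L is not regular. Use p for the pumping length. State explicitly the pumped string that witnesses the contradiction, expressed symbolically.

0^{p+k} 1^p

Assume L is regular. Let p be the pumping length given by the pumping lemma.
Take w = 0^p 1^p ∈ L (since p ≤ p ≤ 3p), with |w| = 2p ≥ p.
By the pumping lemma, w = xyz with |xy| ≤ p and y is nonempty.
The first p characters of w are 0's, so xy (and hence y) consists only of 0's. Write y = 0^k, 1 ≤ k ≤ p.
Pump with i = 2: xy^2z = 0^{p+k} 1^p. Now n = p+k > p = m, so the condition n ≤ m fails. Thus xy^2z ∉ L.
This contradicts the pumping lemma, so L is not regular.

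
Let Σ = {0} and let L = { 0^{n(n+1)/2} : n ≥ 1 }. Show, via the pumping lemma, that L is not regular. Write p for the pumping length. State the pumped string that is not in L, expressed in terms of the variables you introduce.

0^{p(p+1)/2+k}

Toward a contradiction, assume L is regular with pumping length p.
Take w = 0^{p(p+1)/2} ∈ L with |w| = p(p+1)/2 ≥ p.
By the pumping lemma, w = xyz with |xy| ≤ p and y is nonempty.
Then y = 0^k for some k with 1 ≤ k ≤ p.
Pump with i = 2: xy^2z = 0^{p(p+1)/2+k}. Since 1 ≤ k ≤ p, p(p+1)/2 < p(p+1)/2+k ≤ p(p+1)/2+p < (p+1)(p+2)/2, so p(p+1)/2+k is strictly between consecutive triangular numbers. So xy^2z ∉ L.
This is a contradiction; hence L is not regular.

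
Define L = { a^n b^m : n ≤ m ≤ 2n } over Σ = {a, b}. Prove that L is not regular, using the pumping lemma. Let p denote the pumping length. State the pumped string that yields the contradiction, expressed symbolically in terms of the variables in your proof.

Assume L is regular; let p be its pumping constant.
Take w = a^p b^p ∈ L (since p ≤ p ≤ 2p), with |w| = 2p ≥ p.
The pumping lemma gives a decomposition w = xyz where |xy| ≤ p and y is nonempty.
Since the first p symbols of w are all a's and |xy| ≤ p, y lies entirely in the leading a-block: y = a^k for some k with 1 ≤ k ≤ p.
Pump with i = 2: xy^2z = a^{p+k} b^p. Now n = p+k > p = m, so the condition n ≤ m fails. Thus xy^2z ∉ L.
Contradiction. Therefore L is not regular.

a^{p+k} b^p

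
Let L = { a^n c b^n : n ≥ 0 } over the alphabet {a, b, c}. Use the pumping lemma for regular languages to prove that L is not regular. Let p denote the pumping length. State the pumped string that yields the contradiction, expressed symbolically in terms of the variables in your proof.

Assume L is regular. Let p be the pumping length given by the pumping lemma.
Take w = a^p c b^p ∈ L with |w| = 2p+1 ≥ p.
The pumping lemma gives a decomposition w = xyz where |xy| ≤ p and y is nonempty.
Since the first p symbols of w are all a's and |xy| ≤ p, y lies entirely in the leading a-block: y = a^k for some k with 1 ≤ k ≤ p.
Pump with i = 2: xy^2z = a^{p+k} c b^p, which would require p+k = p. But k ≥ 1, so xy^2z ∉ L.
This is a contradiction; hence L is not regular.

a^{p+k} c b^p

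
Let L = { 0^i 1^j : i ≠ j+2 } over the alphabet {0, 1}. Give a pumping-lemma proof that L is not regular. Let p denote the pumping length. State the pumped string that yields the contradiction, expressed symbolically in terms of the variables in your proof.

0^{p+p!} 1^{p+p!-2}

Suppose for contradiction that L is regular, and let p be the pumping length.
Choose w = 0^p 1^{p+p!-2}. Since p ≠ (p+p!-2)+2 = p+p!, w ∈ L; and |w| ≥ p.
The pumping lemma gives a decomposition w = xyz where |xy| ≤ p and |y| ≥ 1.
Because |xy| ≤ p and w begins with p copies of 0, we have y = 0^k with 1 ≤ k ≤ p.
Since 1 ≤ k ≤ p, k divides p!; set t = 1 + p!/k. Then xy^t z has p + (p!/k)·k = p + p! copies of 0. Now the 0-count is p+p! and (1-count)+2 = (p+p!-2)+2 = p+p!, so i ≠ j+2 fails. So xy^t z = 0^{p+p!} 1^{p+p!-2} ∉ L.
Contradiction. Therefore L is not regular.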